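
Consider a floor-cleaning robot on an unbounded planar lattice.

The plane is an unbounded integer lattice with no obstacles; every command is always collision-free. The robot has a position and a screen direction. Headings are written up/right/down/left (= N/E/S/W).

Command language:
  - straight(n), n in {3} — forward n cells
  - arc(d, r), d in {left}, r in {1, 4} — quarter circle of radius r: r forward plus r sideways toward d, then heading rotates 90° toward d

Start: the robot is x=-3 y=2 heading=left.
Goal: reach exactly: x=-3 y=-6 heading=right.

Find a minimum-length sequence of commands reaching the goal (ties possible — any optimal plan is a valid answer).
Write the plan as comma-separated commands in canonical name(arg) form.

arc(left, 4), arc(left, 4)

from: x=-3 y=2 heading=left
step 1 (arc(left, 4)): x=-7 y=-2 heading=down
step 2 (arc(left, 4)): x=-3 y=-6 heading=right
nothing shorter than 2 reaches the goal.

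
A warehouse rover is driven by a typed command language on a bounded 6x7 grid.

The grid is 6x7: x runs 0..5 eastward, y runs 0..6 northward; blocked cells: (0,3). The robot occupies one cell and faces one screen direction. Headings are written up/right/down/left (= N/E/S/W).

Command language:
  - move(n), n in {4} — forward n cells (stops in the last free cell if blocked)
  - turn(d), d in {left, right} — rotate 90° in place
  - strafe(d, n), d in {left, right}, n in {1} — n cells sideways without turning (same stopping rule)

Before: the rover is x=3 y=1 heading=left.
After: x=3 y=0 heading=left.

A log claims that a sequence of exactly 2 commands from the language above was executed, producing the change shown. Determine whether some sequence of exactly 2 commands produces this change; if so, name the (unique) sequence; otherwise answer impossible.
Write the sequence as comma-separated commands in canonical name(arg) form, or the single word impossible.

strafe(left, 1), strafe(left, 1)

key: the second strafe(left, 1) runs into the grid edge before its full distance
t0: x=3 y=1 heading=left
[1] after strafe(left, 1): x=3 y=0 heading=left
[2] after strafe(left, 1): x=3 y=0 heading=left
all 25 alternatives checked — unique.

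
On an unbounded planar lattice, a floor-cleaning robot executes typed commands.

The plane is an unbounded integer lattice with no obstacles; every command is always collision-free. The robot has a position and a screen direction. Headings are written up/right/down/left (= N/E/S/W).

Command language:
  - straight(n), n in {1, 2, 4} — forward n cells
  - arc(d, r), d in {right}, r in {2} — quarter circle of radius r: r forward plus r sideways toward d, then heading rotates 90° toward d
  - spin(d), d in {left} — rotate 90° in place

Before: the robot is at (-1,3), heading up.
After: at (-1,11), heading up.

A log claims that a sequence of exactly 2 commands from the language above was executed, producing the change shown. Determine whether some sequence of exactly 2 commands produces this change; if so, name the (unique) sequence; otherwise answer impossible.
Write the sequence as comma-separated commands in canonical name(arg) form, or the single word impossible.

key: still facing N at the end — nothing in the sequence rotates
start: at (-1,3), heading up
step 1 (straight(4)): at (-1,7), heading up
step 2 (straight(4)): at (-1,11), heading up
no rival 2-sequence matches.

straight(4), straight(4)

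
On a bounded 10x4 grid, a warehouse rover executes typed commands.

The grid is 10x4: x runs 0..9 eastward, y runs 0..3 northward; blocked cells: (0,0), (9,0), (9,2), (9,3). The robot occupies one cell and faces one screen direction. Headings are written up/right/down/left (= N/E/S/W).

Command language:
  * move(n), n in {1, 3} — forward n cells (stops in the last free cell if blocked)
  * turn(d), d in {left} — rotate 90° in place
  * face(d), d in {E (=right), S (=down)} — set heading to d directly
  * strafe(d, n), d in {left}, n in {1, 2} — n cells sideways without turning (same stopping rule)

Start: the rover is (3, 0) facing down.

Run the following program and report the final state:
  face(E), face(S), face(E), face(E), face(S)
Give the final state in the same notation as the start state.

begin: (3, 0) facing down
[1] after face(E): (3, 0) facing right
[2] after face(S): (3, 0) facing down
[3] after face(E): (3, 0) facing right
[4] after face(E): (3, 0) facing right
[5] after face(S): (3, 0) facing down

(3, 0) facing down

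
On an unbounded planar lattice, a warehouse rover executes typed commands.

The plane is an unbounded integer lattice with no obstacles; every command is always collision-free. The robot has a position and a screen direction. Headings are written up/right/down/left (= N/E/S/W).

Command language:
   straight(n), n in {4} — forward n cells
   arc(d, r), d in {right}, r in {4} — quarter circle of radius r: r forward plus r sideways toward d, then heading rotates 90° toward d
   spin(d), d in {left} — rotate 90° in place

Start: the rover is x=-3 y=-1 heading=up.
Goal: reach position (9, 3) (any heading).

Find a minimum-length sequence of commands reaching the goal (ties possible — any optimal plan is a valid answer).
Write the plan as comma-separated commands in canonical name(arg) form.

arc(right, 4), straight(4), straight(4)

start: x=-3 y=-1 heading=up
[1] after arc(right, 4): x=1 y=3 heading=right
[2] after straight(4): x=5 y=3 heading=right
[3] after straight(4): x=9 y=3 heading=right
nothing shorter than 3 reaches the goal.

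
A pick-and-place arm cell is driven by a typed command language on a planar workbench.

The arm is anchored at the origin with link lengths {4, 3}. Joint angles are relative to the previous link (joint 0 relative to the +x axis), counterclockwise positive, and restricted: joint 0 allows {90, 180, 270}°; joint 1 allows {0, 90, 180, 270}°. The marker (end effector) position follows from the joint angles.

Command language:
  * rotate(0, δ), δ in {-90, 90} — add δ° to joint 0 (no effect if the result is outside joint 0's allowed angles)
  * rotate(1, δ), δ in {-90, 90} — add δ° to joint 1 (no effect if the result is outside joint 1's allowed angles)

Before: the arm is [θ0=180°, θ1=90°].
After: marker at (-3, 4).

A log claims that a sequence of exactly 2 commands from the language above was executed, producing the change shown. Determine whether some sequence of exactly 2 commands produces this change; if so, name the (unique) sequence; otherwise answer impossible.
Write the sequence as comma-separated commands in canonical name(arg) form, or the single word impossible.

rotate(0, -90), rotate(0, -90)

begin: [θ0=180°, θ1=90°]
1. rotate(0, -90) → [θ0=90°, θ1=90°]
2. rotate(0, -90) → [θ0=90°, θ1=90°]
all 16 alternatives checked — unique.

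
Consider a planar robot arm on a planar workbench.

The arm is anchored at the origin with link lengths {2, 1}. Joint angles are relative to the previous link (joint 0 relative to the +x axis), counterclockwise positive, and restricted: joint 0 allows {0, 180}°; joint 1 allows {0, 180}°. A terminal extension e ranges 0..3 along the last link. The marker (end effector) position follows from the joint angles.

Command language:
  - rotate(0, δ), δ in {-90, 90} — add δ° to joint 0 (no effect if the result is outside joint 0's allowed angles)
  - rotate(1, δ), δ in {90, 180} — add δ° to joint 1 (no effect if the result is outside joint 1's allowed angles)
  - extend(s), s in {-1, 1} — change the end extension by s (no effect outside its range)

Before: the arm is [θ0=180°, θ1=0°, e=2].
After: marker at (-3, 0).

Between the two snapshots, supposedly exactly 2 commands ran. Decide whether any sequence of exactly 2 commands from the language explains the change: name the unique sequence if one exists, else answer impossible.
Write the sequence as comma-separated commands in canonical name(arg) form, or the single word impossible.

extend(-1), extend(-1)

initial: [θ0=180°, θ1=0°, e=2]
t=1 extend(-1) ⇒ [θ0=180°, θ1=0°, e=1]
t=2 extend(-1) ⇒ [θ0=180°, θ1=0°, e=0]
uniquely the one of 36 2-step routes that fits.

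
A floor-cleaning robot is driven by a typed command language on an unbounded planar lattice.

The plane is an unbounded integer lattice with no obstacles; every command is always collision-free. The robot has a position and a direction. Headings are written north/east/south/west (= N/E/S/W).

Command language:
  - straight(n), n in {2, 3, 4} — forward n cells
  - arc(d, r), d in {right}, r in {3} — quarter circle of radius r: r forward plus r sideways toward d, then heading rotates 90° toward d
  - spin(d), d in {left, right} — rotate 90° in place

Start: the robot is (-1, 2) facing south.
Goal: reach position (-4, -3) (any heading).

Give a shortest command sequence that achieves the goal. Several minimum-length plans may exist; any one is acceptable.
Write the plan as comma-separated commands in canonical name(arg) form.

initial: (-1, 2) facing south
step 1 (straight(2)): (-1, 0) facing south
step 2 (arc(right, 3)): (-4, -3) facing west
shorter routes all fall short; 2 is best.

straight(2), arc(right, 3)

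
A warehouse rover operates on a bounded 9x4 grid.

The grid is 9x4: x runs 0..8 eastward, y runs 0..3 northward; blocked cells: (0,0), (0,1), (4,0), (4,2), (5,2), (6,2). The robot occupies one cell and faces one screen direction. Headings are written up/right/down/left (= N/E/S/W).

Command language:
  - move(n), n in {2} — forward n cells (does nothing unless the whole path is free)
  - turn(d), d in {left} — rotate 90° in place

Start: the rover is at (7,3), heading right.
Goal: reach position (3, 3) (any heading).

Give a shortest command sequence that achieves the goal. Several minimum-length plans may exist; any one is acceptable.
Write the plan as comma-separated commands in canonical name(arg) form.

turn(left), turn(left), move(2), move(2)

start: at (7,3), heading right
[1] after turn(left): at (7,3), heading up
[2] after turn(left): at (7,3), heading left
[3] after move(2): at (5,3), heading left
[4] after move(2): at (3,3), heading left
minimal: 4 command(s), checked below 4.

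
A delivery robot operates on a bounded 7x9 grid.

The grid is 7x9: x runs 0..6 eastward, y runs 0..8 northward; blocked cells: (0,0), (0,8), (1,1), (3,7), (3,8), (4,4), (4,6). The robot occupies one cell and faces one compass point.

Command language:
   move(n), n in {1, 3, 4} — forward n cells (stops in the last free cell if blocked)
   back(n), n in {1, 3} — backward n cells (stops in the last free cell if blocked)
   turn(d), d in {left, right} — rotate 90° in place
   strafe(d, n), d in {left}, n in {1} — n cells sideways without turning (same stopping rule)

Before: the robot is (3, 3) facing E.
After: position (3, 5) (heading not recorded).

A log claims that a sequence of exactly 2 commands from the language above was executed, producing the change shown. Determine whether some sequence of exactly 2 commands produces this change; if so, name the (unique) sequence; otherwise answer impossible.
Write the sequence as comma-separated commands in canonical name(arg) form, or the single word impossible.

strafe(left, 1), strafe(left, 1)

initial: (3, 3) facing E
[1] after strafe(left, 1): (3, 4) facing E
[2] after strafe(left, 1): (3, 5) facing E
no other 2-command option fits: unique.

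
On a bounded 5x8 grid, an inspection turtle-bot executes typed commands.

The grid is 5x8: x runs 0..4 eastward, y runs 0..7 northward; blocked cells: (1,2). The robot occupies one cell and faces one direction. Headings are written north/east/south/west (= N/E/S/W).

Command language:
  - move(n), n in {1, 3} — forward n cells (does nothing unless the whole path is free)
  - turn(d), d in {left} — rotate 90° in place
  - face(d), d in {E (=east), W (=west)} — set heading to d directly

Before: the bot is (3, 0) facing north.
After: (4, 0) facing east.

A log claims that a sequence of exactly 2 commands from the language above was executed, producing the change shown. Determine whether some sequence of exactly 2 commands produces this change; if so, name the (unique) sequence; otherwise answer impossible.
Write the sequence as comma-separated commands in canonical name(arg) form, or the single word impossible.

key: cell and facing (now E) both changed — the 2 commands mix motion and turning
initial: (3, 0) facing north
t=1 face(E) ⇒ (3, 0) facing east
t=2 move(1) ⇒ (4, 0) facing east
no rival 2-sequence matches.

face(E), move(1)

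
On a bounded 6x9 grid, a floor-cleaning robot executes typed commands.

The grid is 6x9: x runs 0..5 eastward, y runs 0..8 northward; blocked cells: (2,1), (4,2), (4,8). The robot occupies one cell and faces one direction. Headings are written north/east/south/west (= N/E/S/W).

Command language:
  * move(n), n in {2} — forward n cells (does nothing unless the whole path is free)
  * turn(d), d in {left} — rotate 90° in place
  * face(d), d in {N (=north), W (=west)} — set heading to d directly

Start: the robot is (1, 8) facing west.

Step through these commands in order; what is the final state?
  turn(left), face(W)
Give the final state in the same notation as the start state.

(1, 8) facing west

start: (1, 8) facing west
step 1 (turn(left)): (1, 8) facing south
step 2 (face(W)): (1, 8) facing west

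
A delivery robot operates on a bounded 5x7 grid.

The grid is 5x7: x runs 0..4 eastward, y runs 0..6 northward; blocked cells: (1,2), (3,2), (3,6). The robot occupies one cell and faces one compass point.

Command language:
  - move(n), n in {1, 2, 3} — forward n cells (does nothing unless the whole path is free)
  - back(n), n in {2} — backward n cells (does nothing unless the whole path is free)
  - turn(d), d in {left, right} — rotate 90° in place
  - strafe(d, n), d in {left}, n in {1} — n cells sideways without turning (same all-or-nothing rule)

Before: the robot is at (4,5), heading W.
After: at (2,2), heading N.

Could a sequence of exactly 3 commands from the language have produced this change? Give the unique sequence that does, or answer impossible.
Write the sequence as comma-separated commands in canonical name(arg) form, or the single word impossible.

impossible

no 3-step route produces this change.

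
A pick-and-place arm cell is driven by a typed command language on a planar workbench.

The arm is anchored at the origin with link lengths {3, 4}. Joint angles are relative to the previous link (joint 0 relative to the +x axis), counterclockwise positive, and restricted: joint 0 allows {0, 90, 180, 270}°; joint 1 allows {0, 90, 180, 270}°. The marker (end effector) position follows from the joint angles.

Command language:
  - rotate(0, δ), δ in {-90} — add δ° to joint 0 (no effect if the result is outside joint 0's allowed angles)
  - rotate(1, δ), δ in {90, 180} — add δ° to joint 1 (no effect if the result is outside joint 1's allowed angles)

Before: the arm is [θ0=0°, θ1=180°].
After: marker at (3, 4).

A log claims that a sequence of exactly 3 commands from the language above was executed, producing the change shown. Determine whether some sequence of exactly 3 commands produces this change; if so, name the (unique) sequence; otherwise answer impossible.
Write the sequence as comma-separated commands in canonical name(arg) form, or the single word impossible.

rotate(1, 90), rotate(1, 90), rotate(1, 90)

from: [θ0=0°, θ1=180°]
[1] after rotate(1, 90): [θ0=0°, θ1=270°]
[2] after rotate(1, 90): [θ0=0°, θ1=0°]
[3] after rotate(1, 90): [θ0=0°, θ1=90°]
all 27 alternatives checked — unique.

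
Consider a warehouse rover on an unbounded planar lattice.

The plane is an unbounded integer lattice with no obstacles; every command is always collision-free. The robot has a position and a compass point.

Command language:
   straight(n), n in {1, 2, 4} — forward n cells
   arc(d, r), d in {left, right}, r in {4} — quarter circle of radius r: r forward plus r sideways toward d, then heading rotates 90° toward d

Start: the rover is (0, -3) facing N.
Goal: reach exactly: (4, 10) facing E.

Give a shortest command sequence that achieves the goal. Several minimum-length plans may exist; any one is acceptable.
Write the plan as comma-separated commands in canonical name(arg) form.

straight(1), straight(4), straight(4), arc(right, 4)

begin: (0, -3) facing N
1. straight(1) → (0, -2) facing N
2. straight(4) → (0, 2) facing N
3. straight(4) → (0, 6) facing N
4. arc(right, 4) → (4, 10) facing E
no 3-step plan works, so 4 is optimal.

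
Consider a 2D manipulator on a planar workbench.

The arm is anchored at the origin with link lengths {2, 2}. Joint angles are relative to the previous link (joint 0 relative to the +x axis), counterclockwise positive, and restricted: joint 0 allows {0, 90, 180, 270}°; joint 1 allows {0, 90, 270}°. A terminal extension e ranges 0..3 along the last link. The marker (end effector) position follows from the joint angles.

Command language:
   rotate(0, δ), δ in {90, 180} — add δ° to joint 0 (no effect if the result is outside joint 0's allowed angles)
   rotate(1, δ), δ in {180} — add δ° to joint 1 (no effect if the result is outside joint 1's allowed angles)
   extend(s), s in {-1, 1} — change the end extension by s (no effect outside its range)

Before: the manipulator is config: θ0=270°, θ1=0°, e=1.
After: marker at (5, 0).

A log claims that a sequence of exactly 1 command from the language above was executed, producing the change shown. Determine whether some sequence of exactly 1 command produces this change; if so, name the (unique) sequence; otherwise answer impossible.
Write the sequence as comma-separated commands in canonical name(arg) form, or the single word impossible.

rotate(0, 90)

start: config: θ0=270°, θ1=0°, e=1
[1] after rotate(0, 90): config: θ0=0°, θ1=0°, e=1
all 5 alternatives checked — unique.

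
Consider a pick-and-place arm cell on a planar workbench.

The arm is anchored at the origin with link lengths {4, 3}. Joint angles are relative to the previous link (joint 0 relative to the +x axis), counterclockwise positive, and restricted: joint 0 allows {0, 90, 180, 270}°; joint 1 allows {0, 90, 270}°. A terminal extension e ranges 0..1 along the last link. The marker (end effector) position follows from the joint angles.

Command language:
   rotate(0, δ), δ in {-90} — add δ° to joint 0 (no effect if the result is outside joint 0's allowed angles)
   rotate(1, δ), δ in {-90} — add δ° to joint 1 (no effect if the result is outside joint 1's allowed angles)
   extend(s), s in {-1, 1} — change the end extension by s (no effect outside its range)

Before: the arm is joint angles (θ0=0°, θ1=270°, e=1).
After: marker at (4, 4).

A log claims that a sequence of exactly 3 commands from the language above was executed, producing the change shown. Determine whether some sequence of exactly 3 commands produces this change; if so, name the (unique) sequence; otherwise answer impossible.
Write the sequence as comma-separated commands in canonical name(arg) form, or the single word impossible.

from: joint angles (θ0=0°, θ1=270°, e=1)
t=1 rotate(0, -90) ⇒ joint angles (θ0=270°, θ1=270°, e=1)
t=2 rotate(0, -90) ⇒ joint angles (θ0=180°, θ1=270°, e=1)
t=3 rotate(0, -90) ⇒ joint angles (θ0=90°, θ1=270°, e=1)
uniquely the one of 64 3-step routes that fits.

rotate(0, -90), rotate(0, -90), rotate(0, -90)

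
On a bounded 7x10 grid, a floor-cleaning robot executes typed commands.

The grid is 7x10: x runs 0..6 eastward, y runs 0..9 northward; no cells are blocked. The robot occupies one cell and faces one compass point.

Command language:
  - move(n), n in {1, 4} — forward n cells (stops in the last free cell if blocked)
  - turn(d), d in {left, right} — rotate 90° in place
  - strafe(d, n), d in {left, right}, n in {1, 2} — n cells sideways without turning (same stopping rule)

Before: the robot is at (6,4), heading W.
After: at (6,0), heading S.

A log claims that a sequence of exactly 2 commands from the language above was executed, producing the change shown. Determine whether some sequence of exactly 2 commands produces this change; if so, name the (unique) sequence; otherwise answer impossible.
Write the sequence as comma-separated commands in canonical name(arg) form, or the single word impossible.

turn(left), move(4)

key: order matters: swapping turn(left) and move(4) lands elsewhere
initial: at (6,4), heading W
step 1 (turn(left)): at (6,4), heading S
step 2 (move(4)): at (6,0), heading S
no other 2-command option fits: unique.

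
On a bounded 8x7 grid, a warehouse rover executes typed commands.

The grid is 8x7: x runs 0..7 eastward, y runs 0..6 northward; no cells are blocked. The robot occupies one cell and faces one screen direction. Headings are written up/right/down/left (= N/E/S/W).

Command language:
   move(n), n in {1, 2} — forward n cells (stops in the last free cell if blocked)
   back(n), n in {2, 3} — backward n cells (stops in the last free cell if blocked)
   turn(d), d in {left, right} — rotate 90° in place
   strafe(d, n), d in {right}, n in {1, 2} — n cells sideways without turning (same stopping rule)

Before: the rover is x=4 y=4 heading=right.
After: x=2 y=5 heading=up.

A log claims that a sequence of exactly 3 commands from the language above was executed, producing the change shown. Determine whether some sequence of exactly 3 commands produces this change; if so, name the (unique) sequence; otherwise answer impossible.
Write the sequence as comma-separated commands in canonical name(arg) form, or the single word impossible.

key: running move(1) before back(2) would end elsewhere — order is forced
from: x=4 y=4 heading=right
1. back(2) → x=2 y=4 heading=right
2. turn(left) → x=2 y=4 heading=up
3. move(1) → x=2 y=5 heading=up
uniquely the one of 512 3-step routes that fits.

back(2), turn(left), move(1)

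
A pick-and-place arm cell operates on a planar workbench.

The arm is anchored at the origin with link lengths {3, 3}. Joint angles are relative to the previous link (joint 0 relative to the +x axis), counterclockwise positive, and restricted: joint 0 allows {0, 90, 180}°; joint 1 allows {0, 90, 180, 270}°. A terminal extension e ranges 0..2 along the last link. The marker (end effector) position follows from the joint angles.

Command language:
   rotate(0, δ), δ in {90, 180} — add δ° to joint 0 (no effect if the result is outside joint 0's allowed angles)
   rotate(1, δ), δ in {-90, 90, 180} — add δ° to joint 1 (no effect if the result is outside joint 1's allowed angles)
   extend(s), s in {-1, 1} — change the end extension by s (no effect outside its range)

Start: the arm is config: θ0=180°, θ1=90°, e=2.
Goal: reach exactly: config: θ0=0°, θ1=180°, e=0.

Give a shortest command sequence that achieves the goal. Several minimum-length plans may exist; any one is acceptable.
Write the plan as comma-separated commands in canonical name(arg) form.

begin: config: θ0=180°, θ1=90°, e=2
[1] after rotate(0, 180): config: θ0=0°, θ1=90°, e=2
[2] after extend(-1): config: θ0=0°, θ1=90°, e=1
[3] after extend(-1): config: θ0=0°, θ1=90°, e=0
[4] after rotate(1, 90): config: θ0=0°, θ1=180°, e=0
no 3-step plan works, so 4 is optimal.

rotate(0, 180), extend(-1), extend(-1), rotate(1, 90)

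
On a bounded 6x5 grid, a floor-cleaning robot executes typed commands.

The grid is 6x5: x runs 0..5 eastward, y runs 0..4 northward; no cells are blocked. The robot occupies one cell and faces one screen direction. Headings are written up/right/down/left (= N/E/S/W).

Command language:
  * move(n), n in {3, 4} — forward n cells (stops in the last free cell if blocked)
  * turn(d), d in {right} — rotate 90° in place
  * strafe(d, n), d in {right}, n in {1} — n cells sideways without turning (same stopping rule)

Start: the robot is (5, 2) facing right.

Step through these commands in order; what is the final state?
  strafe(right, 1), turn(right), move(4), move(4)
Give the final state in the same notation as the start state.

initial: (5, 2) facing right
[1] after strafe(right, 1): (5, 1) facing right
[2] after turn(right): (5, 1) facing down
[3] after move(4): (5, 0) facing down
[4] after move(4): (5, 0) facing down

(5, 0) facing down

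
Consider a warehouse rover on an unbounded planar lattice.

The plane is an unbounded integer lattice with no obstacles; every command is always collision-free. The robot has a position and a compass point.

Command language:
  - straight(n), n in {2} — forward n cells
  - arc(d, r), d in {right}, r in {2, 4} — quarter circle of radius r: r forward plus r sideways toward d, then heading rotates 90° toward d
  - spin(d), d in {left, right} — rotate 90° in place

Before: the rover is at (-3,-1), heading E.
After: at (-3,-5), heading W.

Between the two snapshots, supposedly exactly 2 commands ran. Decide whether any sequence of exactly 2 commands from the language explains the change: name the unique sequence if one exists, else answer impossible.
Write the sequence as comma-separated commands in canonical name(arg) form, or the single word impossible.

arc(right, 2), arc(right, 2)

key: cell and facing (now W) both changed — the 2 commands mix motion and turning
start: at (-3,-1), heading E
1. arc(right, 2) → at (-1,-3), heading S
2. arc(right, 2) → at (-3,-5), heading W
uniquely the one of 25 2-step routes that fits.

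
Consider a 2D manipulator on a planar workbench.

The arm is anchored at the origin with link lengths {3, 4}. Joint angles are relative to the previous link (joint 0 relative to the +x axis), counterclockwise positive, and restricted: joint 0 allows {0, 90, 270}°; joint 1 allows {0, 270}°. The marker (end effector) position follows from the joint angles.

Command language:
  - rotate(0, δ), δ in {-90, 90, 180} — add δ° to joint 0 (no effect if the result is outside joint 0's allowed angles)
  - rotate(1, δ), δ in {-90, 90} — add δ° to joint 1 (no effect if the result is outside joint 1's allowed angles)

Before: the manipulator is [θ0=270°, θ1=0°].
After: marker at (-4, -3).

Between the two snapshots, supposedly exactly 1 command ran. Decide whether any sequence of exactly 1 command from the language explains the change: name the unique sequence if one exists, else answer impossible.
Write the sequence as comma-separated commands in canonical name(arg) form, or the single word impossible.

rotate(1, -90)

initial: [θ0=270°, θ1=0°]
step 1 (rotate(1, -90)): [θ0=270°, θ1=270°]
uniquely the one of 5 1-step routes that fits.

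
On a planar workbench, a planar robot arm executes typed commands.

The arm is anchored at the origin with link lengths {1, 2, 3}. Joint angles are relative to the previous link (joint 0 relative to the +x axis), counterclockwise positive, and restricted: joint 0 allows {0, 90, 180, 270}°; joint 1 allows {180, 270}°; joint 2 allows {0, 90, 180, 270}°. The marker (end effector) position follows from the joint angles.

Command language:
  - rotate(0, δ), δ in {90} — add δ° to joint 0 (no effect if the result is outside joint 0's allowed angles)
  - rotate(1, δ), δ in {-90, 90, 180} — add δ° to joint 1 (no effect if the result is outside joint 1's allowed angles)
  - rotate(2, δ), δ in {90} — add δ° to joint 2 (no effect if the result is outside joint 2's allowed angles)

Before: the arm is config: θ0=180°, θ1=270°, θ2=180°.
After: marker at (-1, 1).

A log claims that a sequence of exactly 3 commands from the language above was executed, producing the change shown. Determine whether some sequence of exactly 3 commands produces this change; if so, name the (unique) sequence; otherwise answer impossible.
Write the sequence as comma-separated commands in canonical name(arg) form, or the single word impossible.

rotate(0, 90), rotate(0, 90), rotate(0, 90)

t0: config: θ0=180°, θ1=270°, θ2=180°
[1] after rotate(0, 90): config: θ0=270°, θ1=270°, θ2=180°
[2] after rotate(0, 90): config: θ0=0°, θ1=270°, θ2=180°
[3] after rotate(0, 90): config: θ0=90°, θ1=270°, θ2=180°
uniquely the one of 125 3-step routes that fits.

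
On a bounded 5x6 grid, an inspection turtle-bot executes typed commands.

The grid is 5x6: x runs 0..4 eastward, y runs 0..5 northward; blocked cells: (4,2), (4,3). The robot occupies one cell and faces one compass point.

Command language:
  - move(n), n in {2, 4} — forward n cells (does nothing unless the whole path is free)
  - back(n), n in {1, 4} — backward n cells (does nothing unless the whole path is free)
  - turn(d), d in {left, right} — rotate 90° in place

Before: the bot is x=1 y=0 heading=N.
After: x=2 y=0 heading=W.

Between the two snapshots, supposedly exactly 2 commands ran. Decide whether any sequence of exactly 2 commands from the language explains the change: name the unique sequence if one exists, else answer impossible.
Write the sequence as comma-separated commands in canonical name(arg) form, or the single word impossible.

key: order matters: swapping turn(left) and back(1) lands elsewhere
from: x=1 y=0 heading=N
step 1 (turn(left)): x=1 y=0 heading=W
step 2 (back(1)): x=2 y=0 heading=W
uniquely the one of 36 2-step routes that fits.

turn(left), back(1)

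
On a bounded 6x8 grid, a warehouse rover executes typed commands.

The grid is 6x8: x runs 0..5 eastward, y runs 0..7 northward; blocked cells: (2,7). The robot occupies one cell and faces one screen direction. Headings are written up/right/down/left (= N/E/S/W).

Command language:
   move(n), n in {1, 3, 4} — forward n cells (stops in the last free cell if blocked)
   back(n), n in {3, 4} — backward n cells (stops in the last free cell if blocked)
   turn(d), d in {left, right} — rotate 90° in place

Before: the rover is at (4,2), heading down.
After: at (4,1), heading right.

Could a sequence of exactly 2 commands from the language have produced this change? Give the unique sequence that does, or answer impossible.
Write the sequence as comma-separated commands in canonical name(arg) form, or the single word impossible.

move(1), turn(left)

key: order matters: swapping move(1) and turn(left) lands elsewhere
initial: at (4,2), heading down
[1] after move(1): at (4,1), heading down
[2] after turn(left): at (4,1), heading right
all 49 alternatives checked — unique.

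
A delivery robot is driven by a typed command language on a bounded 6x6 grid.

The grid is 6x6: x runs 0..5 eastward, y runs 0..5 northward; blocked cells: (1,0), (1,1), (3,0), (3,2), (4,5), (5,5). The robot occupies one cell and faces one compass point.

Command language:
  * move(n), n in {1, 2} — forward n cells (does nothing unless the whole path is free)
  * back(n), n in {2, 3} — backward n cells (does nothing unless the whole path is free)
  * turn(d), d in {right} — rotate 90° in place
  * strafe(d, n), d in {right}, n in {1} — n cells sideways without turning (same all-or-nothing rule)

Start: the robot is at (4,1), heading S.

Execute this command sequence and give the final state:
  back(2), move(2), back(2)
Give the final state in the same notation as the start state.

begin: at (4,1), heading S
step 1 (back(2)): at (4,3), heading S
step 2 (move(2)): at (4,1), heading S
step 3 (back(2)): at (4,3), heading S

at (4,3), heading S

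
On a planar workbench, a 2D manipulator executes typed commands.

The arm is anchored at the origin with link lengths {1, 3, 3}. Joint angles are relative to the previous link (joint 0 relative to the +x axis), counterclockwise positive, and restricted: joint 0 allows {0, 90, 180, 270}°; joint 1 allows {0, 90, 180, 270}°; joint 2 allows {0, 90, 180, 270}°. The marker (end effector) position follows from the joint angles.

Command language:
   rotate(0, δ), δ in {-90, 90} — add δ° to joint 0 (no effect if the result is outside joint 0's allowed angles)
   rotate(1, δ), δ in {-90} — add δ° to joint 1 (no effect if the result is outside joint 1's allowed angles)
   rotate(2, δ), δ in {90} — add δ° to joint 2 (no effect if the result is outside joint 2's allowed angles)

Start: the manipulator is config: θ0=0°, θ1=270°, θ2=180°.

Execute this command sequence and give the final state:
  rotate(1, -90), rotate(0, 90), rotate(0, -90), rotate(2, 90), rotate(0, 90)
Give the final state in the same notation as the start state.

t0: config: θ0=0°, θ1=270°, θ2=180°
t=1 rotate(1, -90) ⇒ config: θ0=0°, θ1=180°, θ2=180°
t=2 rotate(0, 90) ⇒ config: θ0=90°, θ1=180°, θ2=180°
t=3 rotate(0, -90) ⇒ config: θ0=0°, θ1=180°, θ2=180°
t=4 rotate(2, 90) ⇒ config: θ0=0°, θ1=180°, θ2=270°
t=5 rotate(0, 90) ⇒ config: θ0=90°, θ1=180°, θ2=270°

config: θ0=90°, θ1=180°, θ2=270°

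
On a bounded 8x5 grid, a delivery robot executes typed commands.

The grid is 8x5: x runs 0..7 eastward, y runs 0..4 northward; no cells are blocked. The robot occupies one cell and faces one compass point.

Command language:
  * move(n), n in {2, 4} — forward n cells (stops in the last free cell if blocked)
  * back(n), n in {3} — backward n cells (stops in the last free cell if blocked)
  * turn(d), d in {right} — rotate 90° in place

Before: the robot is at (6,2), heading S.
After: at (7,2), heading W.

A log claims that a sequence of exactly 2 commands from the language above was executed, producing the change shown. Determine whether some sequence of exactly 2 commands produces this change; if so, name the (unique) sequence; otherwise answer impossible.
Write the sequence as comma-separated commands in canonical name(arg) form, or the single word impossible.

key: running back(3) before turn(right) would end elsewhere — order is forced
t0: at (6,2), heading S
step 1 (turn(right)): at (6,2), heading W
step 2 (back(3)): at (7,2), heading W
uniquely the one of 16 2-step routes that fits.

turn(right), back(3)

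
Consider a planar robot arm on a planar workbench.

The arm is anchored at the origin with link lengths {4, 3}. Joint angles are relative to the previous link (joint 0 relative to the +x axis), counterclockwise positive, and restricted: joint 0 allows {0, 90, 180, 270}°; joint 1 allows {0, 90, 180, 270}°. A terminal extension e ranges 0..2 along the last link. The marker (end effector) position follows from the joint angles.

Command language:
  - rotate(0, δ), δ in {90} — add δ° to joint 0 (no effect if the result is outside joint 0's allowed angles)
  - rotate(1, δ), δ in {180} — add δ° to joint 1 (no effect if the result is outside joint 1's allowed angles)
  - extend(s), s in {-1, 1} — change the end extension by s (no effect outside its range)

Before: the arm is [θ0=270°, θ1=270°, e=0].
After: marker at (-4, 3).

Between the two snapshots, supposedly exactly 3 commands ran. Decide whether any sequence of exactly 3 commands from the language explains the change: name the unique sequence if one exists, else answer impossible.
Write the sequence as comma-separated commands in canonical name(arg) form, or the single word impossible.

t0: [θ0=270°, θ1=270°, e=0]
1. rotate(0, 90) → [θ0=0°, θ1=270°, e=0]
2. rotate(0, 90) → [θ0=90°, θ1=270°, e=0]
3. rotate(0, 90) → [θ0=180°, θ1=270°, e=0]
uniquely the one of 64 3-step routes that fits.

rotate(0, 90), rotate(0, 90), rotate(0, 90)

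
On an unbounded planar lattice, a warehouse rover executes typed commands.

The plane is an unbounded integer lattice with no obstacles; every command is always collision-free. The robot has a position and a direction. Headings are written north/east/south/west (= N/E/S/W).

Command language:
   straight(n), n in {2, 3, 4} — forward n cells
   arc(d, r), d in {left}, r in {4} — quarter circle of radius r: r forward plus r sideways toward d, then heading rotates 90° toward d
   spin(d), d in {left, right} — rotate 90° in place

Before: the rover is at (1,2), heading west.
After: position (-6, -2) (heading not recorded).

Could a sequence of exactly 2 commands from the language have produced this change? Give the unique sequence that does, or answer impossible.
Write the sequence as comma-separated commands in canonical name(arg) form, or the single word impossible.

key: order matters: swapping straight(3) and arc(left, 4) lands elsewhere
initial: at (1,2), heading west
[1] after straight(3): at (-2,2), heading west
[2] after arc(left, 4): at (-6,-2), heading south
uniquely the one of 36 2-step routes that fits.

straight(3), arc(left, 4)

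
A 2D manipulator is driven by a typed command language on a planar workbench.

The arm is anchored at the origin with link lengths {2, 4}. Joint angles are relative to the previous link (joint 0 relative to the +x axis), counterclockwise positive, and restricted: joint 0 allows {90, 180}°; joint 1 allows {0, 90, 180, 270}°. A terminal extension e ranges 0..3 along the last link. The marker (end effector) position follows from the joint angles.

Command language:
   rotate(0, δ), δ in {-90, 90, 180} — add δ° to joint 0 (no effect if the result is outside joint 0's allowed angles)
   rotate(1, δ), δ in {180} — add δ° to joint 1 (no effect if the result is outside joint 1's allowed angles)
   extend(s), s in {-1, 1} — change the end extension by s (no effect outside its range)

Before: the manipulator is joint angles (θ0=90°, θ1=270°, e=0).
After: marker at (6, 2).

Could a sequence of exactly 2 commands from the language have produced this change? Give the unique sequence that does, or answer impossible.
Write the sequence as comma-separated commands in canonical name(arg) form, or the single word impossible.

extend(1), extend(1)

start: joint angles (θ0=90°, θ1=270°, e=0)
t=1 extend(1) ⇒ joint angles (θ0=90°, θ1=270°, e=1)
t=2 extend(1) ⇒ joint angles (θ0=90°, θ1=270°, e=2)
no other 2-command option fits: unique.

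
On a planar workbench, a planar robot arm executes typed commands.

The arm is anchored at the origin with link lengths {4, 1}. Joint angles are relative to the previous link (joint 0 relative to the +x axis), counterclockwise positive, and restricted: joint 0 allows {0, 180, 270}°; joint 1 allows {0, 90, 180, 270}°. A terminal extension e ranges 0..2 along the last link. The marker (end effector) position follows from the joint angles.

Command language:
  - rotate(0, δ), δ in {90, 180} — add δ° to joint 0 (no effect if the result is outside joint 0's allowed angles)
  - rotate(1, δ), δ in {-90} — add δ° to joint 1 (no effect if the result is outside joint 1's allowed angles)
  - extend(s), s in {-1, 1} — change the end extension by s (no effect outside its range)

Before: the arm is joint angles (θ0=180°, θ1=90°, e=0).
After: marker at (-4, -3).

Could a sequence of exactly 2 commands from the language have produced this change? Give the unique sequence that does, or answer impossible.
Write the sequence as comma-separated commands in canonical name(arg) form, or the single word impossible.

t0: joint angles (θ0=180°, θ1=90°, e=0)
t=1 extend(1) ⇒ joint angles (θ0=180°, θ1=90°, e=1)
t=2 extend(1) ⇒ joint angles (θ0=180°, θ1=90°, e=2)
no other 2-command option fits: unique.

extend(1), extend(1)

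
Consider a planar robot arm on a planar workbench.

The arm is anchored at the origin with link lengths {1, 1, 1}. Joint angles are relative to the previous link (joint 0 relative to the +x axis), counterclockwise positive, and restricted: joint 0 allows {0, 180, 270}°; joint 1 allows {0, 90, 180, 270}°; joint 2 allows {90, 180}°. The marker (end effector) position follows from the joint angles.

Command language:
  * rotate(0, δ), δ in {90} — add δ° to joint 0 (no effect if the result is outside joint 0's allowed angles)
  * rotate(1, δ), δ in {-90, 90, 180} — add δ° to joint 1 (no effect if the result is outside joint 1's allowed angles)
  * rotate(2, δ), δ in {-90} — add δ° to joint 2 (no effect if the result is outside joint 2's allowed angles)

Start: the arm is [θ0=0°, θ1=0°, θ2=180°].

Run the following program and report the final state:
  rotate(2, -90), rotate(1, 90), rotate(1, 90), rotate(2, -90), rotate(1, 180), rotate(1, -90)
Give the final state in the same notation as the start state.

[θ0=0°, θ1=270°, θ2=90°]

t0: [θ0=0°, θ1=0°, θ2=180°]
step 1 (rotate(2, -90)): [θ0=0°, θ1=0°, θ2=90°]
step 2 (rotate(1, 90)): [θ0=0°, θ1=90°, θ2=90°]
step 3 (rotate(1, 90)): [θ0=0°, θ1=180°, θ2=90°]
step 4 (rotate(2, -90)): [θ0=0°, θ1=180°, θ2=90°]
step 5 (rotate(1, 180)): [θ0=0°, θ1=0°, θ2=90°]
step 6 (rotate(1, -90)): [θ0=0°, θ1=270°, θ2=90°]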